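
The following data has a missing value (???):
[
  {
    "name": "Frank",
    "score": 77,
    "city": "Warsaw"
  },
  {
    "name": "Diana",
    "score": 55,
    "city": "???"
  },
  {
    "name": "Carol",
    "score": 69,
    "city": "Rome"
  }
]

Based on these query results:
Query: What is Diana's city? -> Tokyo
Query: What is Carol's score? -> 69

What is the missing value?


The missing value is Diana's city
From query: Diana's city = Tokyo

ANSWER: Tokyo


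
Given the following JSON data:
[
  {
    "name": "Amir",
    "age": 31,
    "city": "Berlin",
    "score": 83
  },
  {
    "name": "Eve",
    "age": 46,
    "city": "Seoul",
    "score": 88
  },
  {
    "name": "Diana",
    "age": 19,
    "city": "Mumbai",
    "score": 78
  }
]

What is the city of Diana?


Looking up record where name = Diana
Record index: 2
Field 'city' = Mumbai

ANSWER: Mumbai


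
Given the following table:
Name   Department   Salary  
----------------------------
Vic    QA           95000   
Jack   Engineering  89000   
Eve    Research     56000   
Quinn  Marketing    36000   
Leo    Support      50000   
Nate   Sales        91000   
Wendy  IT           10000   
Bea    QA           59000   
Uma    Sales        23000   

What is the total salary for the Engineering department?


Engineering department members:
  Jack: 89000
Total = 89000 = 89000

ANSWER: 89000


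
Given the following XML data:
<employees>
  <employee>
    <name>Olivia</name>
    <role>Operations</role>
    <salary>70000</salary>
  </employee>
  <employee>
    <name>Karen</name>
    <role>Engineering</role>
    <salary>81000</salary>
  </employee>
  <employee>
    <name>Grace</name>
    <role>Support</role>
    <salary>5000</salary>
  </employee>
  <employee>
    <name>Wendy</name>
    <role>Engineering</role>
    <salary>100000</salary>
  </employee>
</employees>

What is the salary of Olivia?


Searching for <employee> with <name>Olivia</name>
Found at position 1
<salary>70000</salary>

ANSWER: 70000


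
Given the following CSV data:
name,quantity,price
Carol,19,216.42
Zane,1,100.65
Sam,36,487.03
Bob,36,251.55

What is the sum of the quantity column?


Values in 'quantity' column:
  Row 1: 19
  Row 2: 1
  Row 3: 36
  Row 4: 36
Sum = 19 + 1 + 36 + 36 = 92

ANSWER: 92


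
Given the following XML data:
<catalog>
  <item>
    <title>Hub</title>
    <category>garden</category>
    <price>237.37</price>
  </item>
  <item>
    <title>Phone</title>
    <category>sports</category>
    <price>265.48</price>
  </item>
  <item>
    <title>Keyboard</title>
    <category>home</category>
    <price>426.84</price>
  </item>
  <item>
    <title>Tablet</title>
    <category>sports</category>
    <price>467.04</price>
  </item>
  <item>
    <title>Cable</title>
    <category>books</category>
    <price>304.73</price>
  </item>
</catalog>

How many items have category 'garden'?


Scanning <item> elements for <category>garden</category>:
  Item 1: Hub -> MATCH
Count: 1

ANSWER: 1


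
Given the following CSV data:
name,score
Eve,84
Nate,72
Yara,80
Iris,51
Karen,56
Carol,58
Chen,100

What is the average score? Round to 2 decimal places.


Scores: 84, 72, 80, 51, 56, 58, 100
Sum = 501
Count = 7
Average = 501 / 7 = 71.57

ANSWER: 71.57


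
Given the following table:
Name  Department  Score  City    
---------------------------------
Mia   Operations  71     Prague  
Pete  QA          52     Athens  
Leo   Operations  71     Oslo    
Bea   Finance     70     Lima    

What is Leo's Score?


Row 3: Leo
Score = 71

ANSWER: 71


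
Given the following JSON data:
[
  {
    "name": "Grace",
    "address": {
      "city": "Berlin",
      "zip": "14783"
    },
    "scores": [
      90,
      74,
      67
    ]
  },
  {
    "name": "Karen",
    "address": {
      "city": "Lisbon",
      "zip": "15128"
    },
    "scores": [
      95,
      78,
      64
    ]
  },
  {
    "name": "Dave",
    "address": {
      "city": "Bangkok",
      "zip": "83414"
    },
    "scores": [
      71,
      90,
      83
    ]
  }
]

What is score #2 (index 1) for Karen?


Path: records[1].scores[1]
Value: 78

ANSWER: 78


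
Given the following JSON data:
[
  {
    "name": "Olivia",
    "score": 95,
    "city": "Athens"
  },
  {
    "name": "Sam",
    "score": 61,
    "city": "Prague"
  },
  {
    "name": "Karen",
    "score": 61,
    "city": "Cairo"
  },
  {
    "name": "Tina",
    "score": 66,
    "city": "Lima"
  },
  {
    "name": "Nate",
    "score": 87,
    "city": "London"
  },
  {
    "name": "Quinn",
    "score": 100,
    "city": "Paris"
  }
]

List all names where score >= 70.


Filtering records where score >= 70:
  Olivia (score=95) -> YES
  Sam (score=61) -> no
  Karen (score=61) -> no
  Tina (score=66) -> no
  Nate (score=87) -> YES
  Quinn (score=100) -> YES


ANSWER: Olivia, Nate, Quinn


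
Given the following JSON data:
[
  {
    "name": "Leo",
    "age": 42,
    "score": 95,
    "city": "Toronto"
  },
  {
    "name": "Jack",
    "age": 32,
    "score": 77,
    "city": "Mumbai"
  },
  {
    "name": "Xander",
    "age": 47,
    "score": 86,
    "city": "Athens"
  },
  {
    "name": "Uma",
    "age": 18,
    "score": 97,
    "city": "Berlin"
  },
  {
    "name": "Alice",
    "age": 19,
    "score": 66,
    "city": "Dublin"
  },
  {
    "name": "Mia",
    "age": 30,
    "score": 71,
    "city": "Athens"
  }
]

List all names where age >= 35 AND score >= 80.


Checking both conditions:
  Leo (age=42, score=95) -> YES
  Jack (age=32, score=77) -> no
  Xander (age=47, score=86) -> YES
  Uma (age=18, score=97) -> no
  Alice (age=19, score=66) -> no
  Mia (age=30, score=71) -> no


ANSWER: Leo, Xander


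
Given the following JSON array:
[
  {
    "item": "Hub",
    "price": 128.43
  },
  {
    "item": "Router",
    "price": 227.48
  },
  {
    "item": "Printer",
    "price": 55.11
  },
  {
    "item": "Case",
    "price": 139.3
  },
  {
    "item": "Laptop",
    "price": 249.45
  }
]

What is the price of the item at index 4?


Array index 4 -> Laptop
price = 249.45

ANSWER: 249.45


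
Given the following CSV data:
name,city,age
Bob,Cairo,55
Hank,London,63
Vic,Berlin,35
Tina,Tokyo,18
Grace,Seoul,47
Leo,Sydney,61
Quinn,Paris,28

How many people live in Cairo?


Scanning city column for 'Cairo':
  Row 1: Bob -> MATCH
Total matches: 1

ANSWER: 1


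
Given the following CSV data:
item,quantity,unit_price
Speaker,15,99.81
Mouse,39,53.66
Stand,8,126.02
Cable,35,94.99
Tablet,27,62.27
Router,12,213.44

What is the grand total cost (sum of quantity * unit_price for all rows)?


Computing row totals:
  Speaker: 15 * 99.81 = 1497.15
  Mouse: 39 * 53.66 = 2092.74
  Stand: 8 * 126.02 = 1008.16
  Cable: 35 * 94.99 = 3324.65
  Tablet: 27 * 62.27 = 1681.29
  Router: 12 * 213.44 = 2561.28
Grand total = 1497.15 + 2092.74 + 1008.16 + 3324.65 + 1681.29 + 2561.28 = 12165.27

ANSWER: 12165.27


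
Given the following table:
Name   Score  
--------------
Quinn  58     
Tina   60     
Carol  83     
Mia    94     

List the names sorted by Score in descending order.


Sorting by Score (descending):
  Mia: 94
  Carol: 83
  Tina: 60
  Quinn: 58


ANSWER: Mia, Carol, Tina, Quinn


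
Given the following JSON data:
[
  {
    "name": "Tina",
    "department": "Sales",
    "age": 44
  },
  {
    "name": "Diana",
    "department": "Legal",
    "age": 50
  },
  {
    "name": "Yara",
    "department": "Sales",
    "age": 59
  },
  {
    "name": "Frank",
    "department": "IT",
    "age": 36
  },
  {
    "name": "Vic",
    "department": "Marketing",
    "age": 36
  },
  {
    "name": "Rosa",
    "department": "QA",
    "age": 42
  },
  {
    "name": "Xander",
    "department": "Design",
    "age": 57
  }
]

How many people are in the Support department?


Scanning records for department = Support
  No matches found
Count: 0

ANSWER: 0


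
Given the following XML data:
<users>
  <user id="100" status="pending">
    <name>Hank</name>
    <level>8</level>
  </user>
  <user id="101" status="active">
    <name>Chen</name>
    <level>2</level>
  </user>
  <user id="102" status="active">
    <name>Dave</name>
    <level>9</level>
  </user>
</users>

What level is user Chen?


Finding user: Chen
<level>2</level>

ANSWER: 2


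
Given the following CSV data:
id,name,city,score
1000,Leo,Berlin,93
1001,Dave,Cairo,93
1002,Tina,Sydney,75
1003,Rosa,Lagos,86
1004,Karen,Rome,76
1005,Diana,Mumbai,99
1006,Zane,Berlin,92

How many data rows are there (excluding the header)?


Counting rows (excluding header):
Header: id,name,city,score
Data rows: 7

ANSWER: 7


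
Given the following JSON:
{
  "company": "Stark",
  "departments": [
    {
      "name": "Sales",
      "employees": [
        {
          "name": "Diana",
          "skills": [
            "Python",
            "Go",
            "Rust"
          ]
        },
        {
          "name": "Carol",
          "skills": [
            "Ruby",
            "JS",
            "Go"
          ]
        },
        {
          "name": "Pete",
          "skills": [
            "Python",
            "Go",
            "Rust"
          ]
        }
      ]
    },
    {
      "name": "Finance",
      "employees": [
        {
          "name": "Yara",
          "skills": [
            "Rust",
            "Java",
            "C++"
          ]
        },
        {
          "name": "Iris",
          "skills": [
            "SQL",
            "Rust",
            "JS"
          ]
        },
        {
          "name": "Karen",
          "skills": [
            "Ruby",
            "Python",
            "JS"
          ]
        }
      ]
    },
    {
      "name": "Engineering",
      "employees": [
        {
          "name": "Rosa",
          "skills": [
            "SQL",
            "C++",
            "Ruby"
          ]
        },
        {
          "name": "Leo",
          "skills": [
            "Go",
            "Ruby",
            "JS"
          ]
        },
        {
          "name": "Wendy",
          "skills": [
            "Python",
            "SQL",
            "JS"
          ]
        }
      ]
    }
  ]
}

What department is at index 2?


Path: departments[2].name
Value: Engineering

ANSWER: Engineering


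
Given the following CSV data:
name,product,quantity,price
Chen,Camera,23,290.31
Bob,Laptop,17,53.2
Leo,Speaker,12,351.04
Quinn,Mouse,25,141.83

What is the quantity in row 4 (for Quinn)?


Row 4: Quinn
Column 'quantity' = 25

ANSWER: 25


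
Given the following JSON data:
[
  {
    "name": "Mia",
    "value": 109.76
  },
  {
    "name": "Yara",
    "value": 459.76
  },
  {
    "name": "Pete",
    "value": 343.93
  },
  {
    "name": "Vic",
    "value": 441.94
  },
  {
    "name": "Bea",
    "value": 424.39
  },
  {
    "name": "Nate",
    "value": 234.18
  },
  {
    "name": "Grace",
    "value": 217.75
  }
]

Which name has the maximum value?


Comparing values:
  Mia: 109.76
  Yara: 459.76
  Pete: 343.93
  Vic: 441.94
  Bea: 424.39
  Nate: 234.18
  Grace: 217.75
Maximum: Yara (459.76)

ANSWER: Yara


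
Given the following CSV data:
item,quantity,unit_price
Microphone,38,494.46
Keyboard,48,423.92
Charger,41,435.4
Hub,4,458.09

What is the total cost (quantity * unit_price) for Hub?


Row: Hub
quantity = 4
unit_price = 458.09
total = 4 * 458.09 = 1832.36

ANSWER: 1832.36


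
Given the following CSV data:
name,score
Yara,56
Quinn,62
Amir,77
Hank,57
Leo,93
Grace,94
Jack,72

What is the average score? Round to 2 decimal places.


Scores: 56, 62, 77, 57, 93, 94, 72
Sum = 511
Count = 7
Average = 511 / 7 = 73.00

ANSWER: 73.00


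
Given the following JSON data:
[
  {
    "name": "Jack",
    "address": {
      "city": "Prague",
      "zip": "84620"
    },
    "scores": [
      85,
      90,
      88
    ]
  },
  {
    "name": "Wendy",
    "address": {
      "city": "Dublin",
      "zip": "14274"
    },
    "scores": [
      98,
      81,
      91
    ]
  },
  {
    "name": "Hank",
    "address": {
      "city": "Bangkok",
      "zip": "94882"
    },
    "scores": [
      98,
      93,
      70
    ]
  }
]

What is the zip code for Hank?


Path: records[2].address.zip
Value: 94882

ANSWER: 94882


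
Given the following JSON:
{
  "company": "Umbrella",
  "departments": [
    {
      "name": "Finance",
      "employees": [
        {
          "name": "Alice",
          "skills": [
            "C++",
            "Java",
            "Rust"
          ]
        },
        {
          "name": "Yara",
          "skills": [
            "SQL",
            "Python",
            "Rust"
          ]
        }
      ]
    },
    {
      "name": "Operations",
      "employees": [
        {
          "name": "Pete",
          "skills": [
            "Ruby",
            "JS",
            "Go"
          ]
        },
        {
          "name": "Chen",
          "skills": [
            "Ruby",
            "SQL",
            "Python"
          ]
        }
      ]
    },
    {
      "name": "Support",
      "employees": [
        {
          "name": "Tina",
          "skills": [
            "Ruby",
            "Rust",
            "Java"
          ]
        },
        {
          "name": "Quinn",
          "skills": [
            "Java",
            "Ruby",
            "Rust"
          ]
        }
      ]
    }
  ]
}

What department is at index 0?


Path: departments[0].name
Value: Finance

ANSWER: Finance


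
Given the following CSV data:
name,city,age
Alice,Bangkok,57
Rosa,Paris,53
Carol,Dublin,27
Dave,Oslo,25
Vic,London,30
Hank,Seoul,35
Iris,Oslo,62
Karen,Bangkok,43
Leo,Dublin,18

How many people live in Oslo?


Scanning city column for 'Oslo':
  Row 4: Dave -> MATCH
  Row 7: Iris -> MATCH
Total matches: 2

ANSWER: 2


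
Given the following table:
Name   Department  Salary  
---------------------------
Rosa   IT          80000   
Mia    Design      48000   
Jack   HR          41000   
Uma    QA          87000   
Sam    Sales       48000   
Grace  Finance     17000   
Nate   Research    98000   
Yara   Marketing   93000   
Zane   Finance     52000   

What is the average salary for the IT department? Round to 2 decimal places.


IT department members:
  Rosa: 80000
Sum = 80000
Count = 1
Average = 80000 / 1 = 80000.00

ANSWER: 80000.00


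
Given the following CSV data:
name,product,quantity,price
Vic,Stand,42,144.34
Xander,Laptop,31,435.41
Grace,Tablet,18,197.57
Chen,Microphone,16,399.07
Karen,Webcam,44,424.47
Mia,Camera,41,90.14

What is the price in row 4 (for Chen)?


Row 4: Chen
Column 'price' = 399.07

ANSWER: 399.07


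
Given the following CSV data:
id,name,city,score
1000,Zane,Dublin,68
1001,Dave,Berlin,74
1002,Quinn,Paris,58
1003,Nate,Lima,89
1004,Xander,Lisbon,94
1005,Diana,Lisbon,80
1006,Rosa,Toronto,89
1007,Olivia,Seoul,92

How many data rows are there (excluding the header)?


Counting rows (excluding header):
Header: id,name,city,score
Data rows: 8

ANSWER: 8


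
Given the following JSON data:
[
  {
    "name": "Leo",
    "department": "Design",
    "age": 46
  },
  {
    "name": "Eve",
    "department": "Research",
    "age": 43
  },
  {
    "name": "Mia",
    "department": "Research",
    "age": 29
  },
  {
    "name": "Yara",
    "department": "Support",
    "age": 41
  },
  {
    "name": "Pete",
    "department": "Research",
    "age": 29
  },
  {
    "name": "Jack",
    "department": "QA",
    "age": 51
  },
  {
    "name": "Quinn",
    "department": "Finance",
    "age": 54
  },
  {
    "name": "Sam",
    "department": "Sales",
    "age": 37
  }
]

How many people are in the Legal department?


Scanning records for department = Legal
  No matches found
Count: 0

ANSWER: 0


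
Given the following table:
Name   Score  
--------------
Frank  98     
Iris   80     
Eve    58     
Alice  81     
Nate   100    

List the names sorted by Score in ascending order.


Sorting by Score (ascending):
  Eve: 58
  Iris: 80
  Alice: 81
  Frank: 98
  Nate: 100


ANSWER: Eve, Iris, Alice, Frank, Nate


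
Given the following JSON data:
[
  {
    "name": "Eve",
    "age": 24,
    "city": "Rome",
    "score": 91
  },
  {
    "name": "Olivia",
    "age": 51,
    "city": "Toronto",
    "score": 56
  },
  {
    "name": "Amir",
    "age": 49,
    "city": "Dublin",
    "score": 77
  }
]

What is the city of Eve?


Looking up record where name = Eve
Record index: 0
Field 'city' = Rome

ANSWER: Rome


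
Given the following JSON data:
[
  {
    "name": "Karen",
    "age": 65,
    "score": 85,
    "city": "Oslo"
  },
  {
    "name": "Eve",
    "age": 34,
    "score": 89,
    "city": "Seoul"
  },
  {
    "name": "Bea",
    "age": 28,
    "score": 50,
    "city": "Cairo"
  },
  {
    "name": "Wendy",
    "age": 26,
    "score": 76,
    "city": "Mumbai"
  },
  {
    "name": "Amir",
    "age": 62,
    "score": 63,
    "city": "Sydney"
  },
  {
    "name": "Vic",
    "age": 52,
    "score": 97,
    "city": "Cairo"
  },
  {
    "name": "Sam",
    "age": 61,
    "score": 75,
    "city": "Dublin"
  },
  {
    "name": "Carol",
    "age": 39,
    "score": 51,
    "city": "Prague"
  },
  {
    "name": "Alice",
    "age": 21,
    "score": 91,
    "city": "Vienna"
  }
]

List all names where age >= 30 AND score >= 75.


Checking both conditions:
  Karen (age=65, score=85) -> YES
  Eve (age=34, score=89) -> YES
  Bea (age=28, score=50) -> no
  Wendy (age=26, score=76) -> no
  Amir (age=62, score=63) -> no
  Vic (age=52, score=97) -> YES
  Sam (age=61, score=75) -> YES
  Carol (age=39, score=51) -> no
  Alice (age=21, score=91) -> no


ANSWER: Karen, Eve, Vic, Sam


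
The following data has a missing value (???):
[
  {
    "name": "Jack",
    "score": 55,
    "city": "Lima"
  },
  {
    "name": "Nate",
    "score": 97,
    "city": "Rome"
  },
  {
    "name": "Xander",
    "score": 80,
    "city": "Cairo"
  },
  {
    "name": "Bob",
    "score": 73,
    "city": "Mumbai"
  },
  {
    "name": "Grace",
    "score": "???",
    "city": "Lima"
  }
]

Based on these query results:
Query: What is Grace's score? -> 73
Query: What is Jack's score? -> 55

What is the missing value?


The missing value is Grace's score
From query: Grace's score = 73

ANSWER: 73


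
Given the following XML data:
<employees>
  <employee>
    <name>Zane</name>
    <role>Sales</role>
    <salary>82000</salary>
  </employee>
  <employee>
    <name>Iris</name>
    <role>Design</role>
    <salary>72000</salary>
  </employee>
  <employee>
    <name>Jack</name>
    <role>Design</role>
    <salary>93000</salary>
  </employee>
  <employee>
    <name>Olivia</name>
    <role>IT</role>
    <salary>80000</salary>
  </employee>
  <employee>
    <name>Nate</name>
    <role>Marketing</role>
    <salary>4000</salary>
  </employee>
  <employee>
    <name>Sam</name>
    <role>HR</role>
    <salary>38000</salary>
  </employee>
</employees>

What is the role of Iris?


Searching for <employee> with <name>Iris</name>
Found at position 2
<role>Design</role>

ANSWER: Design


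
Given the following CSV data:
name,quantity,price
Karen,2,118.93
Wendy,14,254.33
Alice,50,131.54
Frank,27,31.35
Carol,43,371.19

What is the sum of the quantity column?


Values in 'quantity' column:
  Row 1: 2
  Row 2: 14
  Row 3: 50
  Row 4: 27
  Row 5: 43
Sum = 2 + 14 + 50 + 27 + 43 = 136

ANSWER: 136


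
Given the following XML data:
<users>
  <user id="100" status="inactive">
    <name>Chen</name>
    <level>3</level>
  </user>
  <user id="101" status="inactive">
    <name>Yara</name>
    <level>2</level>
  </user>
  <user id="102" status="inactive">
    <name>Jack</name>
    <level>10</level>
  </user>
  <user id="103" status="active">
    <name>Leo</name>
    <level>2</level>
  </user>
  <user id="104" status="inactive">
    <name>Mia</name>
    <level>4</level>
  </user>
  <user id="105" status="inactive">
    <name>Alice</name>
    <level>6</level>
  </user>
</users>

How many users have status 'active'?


Counting users with status='active':
  Leo (id=103) -> MATCH
Count: 1

ANSWER: 1


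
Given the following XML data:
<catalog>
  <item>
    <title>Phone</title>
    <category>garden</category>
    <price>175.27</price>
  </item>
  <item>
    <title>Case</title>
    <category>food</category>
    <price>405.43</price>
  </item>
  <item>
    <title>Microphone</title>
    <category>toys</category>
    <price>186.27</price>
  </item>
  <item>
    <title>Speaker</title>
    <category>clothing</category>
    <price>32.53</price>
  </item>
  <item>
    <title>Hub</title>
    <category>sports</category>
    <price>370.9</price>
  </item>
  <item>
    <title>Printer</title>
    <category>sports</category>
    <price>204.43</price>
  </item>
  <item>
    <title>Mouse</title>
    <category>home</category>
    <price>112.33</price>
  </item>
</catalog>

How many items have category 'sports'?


Scanning <item> elements for <category>sports</category>:
  Item 5: Hub -> MATCH
  Item 6: Printer -> MATCH
Count: 2

ANSWER: 2


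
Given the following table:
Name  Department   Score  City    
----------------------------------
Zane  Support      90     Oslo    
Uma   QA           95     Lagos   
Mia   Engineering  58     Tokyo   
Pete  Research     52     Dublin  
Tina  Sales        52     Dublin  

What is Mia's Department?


Row 3: Mia
Department = Engineering

ANSWER: Engineering


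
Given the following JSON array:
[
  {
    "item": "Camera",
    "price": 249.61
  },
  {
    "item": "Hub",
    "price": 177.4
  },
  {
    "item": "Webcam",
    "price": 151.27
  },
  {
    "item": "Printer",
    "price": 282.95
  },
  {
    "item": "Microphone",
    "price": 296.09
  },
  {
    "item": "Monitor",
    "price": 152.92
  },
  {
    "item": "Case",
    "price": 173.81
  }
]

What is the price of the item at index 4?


Array index 4 -> Microphone
price = 296.09

ANSWER: 296.09


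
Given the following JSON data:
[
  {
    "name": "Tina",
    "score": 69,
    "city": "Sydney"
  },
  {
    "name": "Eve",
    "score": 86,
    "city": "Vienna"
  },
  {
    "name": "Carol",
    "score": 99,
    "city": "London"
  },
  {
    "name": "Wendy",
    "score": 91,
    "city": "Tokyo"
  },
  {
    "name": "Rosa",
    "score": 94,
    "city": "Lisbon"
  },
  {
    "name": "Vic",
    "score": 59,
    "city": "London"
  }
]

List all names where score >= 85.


Filtering records where score >= 85:
  Tina (score=69) -> no
  Eve (score=86) -> YES
  Carol (score=99) -> YES
  Wendy (score=91) -> YES
  Rosa (score=94) -> YES
  Vic (score=59) -> no


ANSWER: Eve, Carol, Wendy, Rosa


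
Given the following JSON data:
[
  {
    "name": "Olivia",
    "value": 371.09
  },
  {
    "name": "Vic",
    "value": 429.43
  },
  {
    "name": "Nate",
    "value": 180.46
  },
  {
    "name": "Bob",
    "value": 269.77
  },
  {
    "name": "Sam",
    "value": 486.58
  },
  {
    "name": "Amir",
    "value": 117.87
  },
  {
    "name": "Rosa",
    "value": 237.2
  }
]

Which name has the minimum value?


Comparing values:
  Olivia: 371.09
  Vic: 429.43
  Nate: 180.46
  Bob: 269.77
  Sam: 486.58
  Amir: 117.87
  Rosa: 237.2
Minimum: Amir (117.87)

ANSWER: Amir


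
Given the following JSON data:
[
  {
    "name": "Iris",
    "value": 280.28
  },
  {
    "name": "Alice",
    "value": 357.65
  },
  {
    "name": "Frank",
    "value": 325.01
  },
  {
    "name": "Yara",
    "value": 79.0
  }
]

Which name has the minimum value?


Comparing values:
  Iris: 280.28
  Alice: 357.65
  Frank: 325.01
  Yara: 79.0
Minimum: Yara (79.0)

ANSWER: Yara


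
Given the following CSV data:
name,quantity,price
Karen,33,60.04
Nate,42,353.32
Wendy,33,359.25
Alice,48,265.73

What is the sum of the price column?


Values in 'price' column:
  Row 1: 60.04
  Row 2: 353.32
  Row 3: 359.25
  Row 4: 265.73
Sum = 60.04 + 353.32 + 359.25 + 265.73 = 1038.34

ANSWER: 1038.34


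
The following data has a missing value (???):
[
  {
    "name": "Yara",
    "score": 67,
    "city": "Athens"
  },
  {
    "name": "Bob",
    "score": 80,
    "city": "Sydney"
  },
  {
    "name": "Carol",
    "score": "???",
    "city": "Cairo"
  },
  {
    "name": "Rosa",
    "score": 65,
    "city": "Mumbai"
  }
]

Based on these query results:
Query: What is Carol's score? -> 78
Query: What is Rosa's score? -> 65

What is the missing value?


The missing value is Carol's score
From query: Carol's score = 78

ANSWER: 78


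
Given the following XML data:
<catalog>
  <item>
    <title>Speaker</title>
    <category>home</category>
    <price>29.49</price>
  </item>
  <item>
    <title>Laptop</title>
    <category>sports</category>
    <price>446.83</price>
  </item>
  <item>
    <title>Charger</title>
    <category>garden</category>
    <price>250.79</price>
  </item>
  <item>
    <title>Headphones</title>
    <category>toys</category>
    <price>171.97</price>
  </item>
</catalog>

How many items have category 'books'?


Scanning <item> elements for <category>books</category>:
Count: 0

ANSWER: 0


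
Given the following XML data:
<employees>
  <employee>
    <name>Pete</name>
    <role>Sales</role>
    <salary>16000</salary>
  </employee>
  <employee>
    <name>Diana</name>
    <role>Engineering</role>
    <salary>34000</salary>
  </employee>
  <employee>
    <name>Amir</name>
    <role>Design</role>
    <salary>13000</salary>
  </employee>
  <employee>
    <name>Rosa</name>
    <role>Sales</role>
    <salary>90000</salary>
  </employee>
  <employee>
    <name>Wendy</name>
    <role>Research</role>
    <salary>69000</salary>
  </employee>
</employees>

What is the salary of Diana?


Searching for <employee> with <name>Diana</name>
Found at position 2
<salary>34000</salary>

ANSWER: 34000


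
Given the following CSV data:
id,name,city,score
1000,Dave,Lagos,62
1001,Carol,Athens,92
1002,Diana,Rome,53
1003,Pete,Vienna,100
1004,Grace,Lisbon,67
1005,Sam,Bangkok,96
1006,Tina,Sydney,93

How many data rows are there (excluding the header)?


Counting rows (excluding header):
Header: id,name,city,score
Data rows: 7

ANSWER: 7


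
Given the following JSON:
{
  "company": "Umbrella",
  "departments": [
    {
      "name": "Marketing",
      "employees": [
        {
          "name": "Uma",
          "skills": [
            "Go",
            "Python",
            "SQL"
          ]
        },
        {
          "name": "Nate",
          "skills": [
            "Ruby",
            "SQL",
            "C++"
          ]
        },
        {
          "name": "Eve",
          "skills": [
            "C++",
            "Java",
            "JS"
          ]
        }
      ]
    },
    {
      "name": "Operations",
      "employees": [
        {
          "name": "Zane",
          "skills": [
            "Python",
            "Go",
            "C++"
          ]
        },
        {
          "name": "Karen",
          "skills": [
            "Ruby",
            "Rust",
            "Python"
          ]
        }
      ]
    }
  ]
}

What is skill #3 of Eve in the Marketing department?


Path: departments[0].employees[2].skills[2]
Value: JS

ANSWER: JS


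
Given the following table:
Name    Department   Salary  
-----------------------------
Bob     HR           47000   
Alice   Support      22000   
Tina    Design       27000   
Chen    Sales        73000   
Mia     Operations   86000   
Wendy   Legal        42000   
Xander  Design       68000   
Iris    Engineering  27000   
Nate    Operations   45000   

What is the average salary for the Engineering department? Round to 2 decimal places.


Engineering department members:
  Iris: 27000
Sum = 27000
Count = 1
Average = 27000 / 1 = 27000.00

ANSWER: 27000.00


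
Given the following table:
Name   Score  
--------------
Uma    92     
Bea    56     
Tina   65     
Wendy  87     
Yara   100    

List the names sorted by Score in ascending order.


Sorting by Score (ascending):
  Bea: 56
  Tina: 65
  Wendy: 87
  Uma: 92
  Yara: 100


ANSWER: Bea, Tina, Wendy, Uma, Yara


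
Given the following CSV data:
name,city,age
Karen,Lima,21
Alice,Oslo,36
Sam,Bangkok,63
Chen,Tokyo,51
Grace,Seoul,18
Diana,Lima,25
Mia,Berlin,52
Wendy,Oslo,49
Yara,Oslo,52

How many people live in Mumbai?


Scanning city column for 'Mumbai':
Total matches: 0

ANSWER: 0


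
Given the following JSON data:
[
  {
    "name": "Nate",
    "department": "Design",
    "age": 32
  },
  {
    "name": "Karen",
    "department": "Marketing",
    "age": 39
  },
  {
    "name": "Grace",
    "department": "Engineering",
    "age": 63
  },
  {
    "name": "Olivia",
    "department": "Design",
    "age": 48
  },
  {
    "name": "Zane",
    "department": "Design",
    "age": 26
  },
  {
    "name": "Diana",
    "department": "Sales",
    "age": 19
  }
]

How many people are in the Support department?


Scanning records for department = Support
  No matches found
Count: 0

ANSWER: 0


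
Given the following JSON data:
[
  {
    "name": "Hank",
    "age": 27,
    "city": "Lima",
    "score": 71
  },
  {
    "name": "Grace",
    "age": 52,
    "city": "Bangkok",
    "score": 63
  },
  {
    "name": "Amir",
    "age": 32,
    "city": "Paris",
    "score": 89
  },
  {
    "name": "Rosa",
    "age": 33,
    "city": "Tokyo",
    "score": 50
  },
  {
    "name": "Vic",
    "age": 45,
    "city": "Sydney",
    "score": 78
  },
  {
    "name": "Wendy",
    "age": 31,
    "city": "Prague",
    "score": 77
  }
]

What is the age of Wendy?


Looking up record where name = Wendy
Record index: 5
Field 'age' = 31

ANSWER: 31


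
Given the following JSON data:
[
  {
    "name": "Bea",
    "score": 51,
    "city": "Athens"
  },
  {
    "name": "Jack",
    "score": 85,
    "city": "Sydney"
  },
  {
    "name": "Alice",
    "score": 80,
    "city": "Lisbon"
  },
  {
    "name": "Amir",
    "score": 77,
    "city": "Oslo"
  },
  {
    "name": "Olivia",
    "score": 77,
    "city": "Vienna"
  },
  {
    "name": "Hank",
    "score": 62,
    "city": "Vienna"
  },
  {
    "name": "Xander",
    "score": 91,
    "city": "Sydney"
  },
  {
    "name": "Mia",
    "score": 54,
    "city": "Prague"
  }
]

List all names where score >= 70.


Filtering records where score >= 70:
  Bea (score=51) -> no
  Jack (score=85) -> YES
  Alice (score=80) -> YES
  Amir (score=77) -> YES
  Olivia (score=77) -> YES
  Hank (score=62) -> no
  Xander (score=91) -> YES
  Mia (score=54) -> no


ANSWER: Jack, Alice, Amir, Olivia, Xander


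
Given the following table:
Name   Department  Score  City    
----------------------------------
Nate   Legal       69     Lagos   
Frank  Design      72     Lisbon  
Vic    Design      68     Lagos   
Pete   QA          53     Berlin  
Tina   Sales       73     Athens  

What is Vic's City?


Row 3: Vic
City = Lagos

ANSWER: Lagos


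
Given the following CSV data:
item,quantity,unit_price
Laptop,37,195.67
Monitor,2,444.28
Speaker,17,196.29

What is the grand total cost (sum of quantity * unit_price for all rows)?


Computing row totals:
  Laptop: 37 * 195.67 = 7239.79
  Monitor: 2 * 444.28 = 888.56
  Speaker: 17 * 196.29 = 3336.93
Grand total = 7239.79 + 888.56 + 3336.93 = 11465.28

ANSWER: 11465.28


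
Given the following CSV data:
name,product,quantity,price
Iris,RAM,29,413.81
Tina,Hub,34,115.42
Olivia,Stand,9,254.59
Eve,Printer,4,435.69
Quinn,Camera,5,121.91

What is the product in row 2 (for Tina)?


Row 2: Tina
Column 'product' = Hub

ANSWER: Hub


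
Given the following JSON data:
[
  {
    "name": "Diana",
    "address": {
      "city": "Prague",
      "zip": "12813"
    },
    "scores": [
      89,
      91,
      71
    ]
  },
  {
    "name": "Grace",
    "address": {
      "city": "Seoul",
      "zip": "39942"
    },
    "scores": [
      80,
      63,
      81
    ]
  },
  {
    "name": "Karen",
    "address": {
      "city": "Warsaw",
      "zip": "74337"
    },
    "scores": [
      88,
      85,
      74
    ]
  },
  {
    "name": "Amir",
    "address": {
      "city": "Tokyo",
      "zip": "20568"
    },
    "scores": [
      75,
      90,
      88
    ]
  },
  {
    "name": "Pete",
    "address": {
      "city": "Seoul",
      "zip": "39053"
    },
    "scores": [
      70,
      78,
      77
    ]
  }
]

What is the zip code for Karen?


Path: records[2].address.zip
Value: 74337

ANSWER: 74337


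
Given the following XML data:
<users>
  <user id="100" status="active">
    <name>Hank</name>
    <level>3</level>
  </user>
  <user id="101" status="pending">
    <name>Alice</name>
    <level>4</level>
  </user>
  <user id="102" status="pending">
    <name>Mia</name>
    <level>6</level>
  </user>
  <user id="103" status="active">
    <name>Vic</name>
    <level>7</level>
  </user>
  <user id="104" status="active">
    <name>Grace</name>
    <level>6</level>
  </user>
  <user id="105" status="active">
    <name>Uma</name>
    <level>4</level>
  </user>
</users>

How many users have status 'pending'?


Counting users with status='pending':
  Alice (id=101) -> MATCH
  Mia (id=102) -> MATCH
Count: 2

ANSWER: 2


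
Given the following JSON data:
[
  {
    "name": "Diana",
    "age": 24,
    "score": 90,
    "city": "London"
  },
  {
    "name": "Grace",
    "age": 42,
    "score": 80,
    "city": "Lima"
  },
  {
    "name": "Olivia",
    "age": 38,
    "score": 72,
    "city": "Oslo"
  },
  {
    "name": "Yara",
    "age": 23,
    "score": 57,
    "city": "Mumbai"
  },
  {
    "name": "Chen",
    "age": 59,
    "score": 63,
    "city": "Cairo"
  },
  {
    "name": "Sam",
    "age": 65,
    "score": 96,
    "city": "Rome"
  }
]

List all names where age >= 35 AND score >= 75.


Checking both conditions:
  Diana (age=24, score=90) -> no
  Grace (age=42, score=80) -> YES
  Olivia (age=38, score=72) -> no
  Yara (age=23, score=57) -> no
  Chen (age=59, score=63) -> no
  Sam (age=65, score=96) -> YES


ANSWER: Grace, Sam


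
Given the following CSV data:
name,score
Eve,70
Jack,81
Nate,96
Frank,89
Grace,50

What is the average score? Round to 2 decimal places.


Scores: 70, 81, 96, 89, 50
Sum = 386
Count = 5
Average = 386 / 5 = 77.20

ANSWER: 77.20


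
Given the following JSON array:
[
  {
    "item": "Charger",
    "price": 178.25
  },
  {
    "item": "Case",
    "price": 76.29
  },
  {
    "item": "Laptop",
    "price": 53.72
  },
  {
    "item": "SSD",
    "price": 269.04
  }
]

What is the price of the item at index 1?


Array index 1 -> Case
price = 76.29

ANSWER: 76.29


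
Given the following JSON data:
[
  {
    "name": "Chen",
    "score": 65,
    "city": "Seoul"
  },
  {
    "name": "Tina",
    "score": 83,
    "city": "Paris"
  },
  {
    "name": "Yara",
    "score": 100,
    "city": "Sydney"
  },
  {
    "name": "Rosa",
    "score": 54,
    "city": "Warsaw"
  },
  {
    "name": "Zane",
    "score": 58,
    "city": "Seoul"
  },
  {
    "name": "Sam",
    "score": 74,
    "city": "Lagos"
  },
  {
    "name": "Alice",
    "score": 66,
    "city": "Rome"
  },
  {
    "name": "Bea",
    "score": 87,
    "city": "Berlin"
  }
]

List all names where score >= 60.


Filtering records where score >= 60:
  Chen (score=65) -> YES
  Tina (score=83) -> YES
  Yara (score=100) -> YES
  Rosa (score=54) -> no
  Zane (score=58) -> no
  Sam (score=74) -> YES
  Alice (score=66) -> YES
  Bea (score=87) -> YES


ANSWER: Chen, Tina, Yara, Sam, Alice, Bea


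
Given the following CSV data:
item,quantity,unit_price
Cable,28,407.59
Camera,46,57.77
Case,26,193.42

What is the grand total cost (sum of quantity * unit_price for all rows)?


Computing row totals:
  Cable: 28 * 407.59 = 11412.52
  Camera: 46 * 57.77 = 2657.42
  Case: 26 * 193.42 = 5028.92
Grand total = 11412.52 + 2657.42 + 5028.92 = 19098.86

ANSWER: 19098.86


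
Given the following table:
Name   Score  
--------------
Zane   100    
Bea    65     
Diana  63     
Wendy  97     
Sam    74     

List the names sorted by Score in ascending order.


Sorting by Score (ascending):
  Diana: 63
  Bea: 65
  Sam: 74
  Wendy: 97
  Zane: 100


ANSWER: Diana, Bea, Sam, Wendy, Zane


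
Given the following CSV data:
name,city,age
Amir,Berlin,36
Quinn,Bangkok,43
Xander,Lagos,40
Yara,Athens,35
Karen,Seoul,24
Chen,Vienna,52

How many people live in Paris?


Scanning city column for 'Paris':
Total matches: 0

ANSWER: 0


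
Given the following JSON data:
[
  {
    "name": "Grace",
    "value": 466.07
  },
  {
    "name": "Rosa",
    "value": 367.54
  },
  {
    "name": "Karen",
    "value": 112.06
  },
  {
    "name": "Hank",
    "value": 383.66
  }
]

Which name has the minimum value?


Comparing values:
  Grace: 466.07
  Rosa: 367.54
  Karen: 112.06
  Hank: 383.66
Minimum: Karen (112.06)

ANSWER: Karen


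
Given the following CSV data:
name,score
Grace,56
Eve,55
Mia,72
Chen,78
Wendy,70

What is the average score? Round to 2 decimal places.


Scores: 56, 55, 72, 78, 70
Sum = 331
Count = 5
Average = 331 / 5 = 66.20

ANSWER: 66.20


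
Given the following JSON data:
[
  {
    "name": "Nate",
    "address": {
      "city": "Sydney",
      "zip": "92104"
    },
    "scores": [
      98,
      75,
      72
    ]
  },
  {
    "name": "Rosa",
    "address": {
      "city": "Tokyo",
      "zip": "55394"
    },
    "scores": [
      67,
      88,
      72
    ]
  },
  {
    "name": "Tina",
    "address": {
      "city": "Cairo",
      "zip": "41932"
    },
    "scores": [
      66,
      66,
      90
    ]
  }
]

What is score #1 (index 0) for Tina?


Path: records[2].scores[0]
Value: 66

ANSWER: 66


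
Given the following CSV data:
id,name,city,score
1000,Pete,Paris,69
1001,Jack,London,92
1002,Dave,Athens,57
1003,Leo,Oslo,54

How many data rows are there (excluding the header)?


Counting rows (excluding header):
Header: id,name,city,score
Data rows: 4

ANSWER: 4


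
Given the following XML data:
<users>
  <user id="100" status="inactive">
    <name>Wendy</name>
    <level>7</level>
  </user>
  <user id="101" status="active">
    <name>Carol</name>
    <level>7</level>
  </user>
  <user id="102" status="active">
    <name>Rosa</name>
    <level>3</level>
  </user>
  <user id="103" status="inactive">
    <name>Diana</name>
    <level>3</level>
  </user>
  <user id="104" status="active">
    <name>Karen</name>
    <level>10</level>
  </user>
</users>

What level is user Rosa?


Finding user: Rosa
<level>3</level>

ANSWER: 3


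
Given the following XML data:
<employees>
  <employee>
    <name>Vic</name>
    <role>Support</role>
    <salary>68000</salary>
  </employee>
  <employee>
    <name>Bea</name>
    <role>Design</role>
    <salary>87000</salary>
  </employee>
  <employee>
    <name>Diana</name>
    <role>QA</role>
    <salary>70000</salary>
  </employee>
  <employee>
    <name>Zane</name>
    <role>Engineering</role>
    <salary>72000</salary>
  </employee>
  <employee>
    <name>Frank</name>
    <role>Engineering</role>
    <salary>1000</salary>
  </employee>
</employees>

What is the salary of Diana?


Searching for <employee> with <name>Diana</name>
Found at position 3
<salary>70000</salary>

ANSWER: 70000


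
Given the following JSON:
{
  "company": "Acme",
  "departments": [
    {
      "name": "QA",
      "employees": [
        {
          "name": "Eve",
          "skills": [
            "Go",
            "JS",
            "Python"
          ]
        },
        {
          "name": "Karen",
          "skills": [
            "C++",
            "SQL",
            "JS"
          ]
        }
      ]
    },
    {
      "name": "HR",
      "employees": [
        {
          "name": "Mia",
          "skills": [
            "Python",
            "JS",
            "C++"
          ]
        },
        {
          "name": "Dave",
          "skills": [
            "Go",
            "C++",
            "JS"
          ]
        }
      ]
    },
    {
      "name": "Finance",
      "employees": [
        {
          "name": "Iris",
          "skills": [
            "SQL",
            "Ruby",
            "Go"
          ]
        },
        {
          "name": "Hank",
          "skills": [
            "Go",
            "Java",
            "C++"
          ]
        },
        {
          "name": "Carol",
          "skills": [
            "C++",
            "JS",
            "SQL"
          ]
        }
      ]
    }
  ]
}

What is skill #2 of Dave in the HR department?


Path: departments[1].employees[1].skills[1]
Value: C++

ANSWER: C++


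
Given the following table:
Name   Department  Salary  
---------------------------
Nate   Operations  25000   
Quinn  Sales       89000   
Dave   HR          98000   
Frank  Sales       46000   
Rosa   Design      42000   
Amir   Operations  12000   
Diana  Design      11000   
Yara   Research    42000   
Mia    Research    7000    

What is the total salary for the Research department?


Research department members:
  Yara: 42000
  Mia: 7000
Total = 42000 + 7000 = 49000

ANSWER: 49000
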